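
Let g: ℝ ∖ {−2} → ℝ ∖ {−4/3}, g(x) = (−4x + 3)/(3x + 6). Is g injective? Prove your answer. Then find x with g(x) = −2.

Suppose g(x_1) = g(x_2). Cross-multiplying: (−4x_1 + 3)(3x_2 + 6) = (−4x_2 + 3)(3x_1 + 6).
Expanding both sides and cancelling the symmetric terms leaves −33·(x_1 − x_2) = 0. Since −33 ≠ 0, x_1 = x_2. So g is injective.
Solving g(x) = −2: cross-multiplying gives −4x + 3 = −2(3x + 6), which rearranges to 2x = −15, so x = −15/2.

-15/2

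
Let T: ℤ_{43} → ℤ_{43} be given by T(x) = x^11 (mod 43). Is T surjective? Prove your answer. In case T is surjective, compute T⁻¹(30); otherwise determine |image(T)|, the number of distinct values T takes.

3

Since 43 is prime, the nonzero elements of ℤ_{43} form a cyclic group of order 42.
As gcd(11, 42) = 1, raising to the 11th power is a bijection on this group: if s^11 ≡ t^11 then (st^{−1})^11 = 1, and the only element of order dividing gcd(11, 42) = 1 is 1, so s = t.
With T(0) = 0 this makes T injective on all of ℤ_{43}, hence bijective (finite equal-size domain and codomain). In particular T is surjective.
Since T is surjective, we find the preimage of 30. The inverse of x ↦ x^11 on (ℤ_{43})^× is x ↦ x^23, because 11·23 = 253 = 6·42 + 1 ≡ 1 (mod 42) and x^{42} = 1 for x ≠ 0 (Fermat). So T⁻¹(30) = 30^23 mod 43.
Repeated squaring mod 43: 30^1 ≡ 30, 30^2 ≡ 30² = 900 ≡ 40, 30^4 ≡ 40² = 1600 ≡ 9, 30^8 ≡ 9² = 81 ≡ 38, 30^16 ≡ 38² = 1444 ≡ 25. Since 23 = 16 + 4 + 2 + 1, 30^23 ≡ 25·9·40·30: 25·9 = 225 ≡ 10, then 10·40 = 400 ≡ 13, then 13·30 = 390 ≡ 3. So 30^23 ≡ 3 (mod 43).
Hence T⁻¹(30) = 3.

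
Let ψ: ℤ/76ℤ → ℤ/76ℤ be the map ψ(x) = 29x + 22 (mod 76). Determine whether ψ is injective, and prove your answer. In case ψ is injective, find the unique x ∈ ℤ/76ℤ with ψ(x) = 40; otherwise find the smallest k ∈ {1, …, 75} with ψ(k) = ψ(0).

74

Recall that ψ is injective when ψ(s) = ψ(t) forces s = t.
Suppose ψ(s) = ψ(t) in ℤ/76ℤ. Then 29s + 22 ≡ 29t + 22 (mod 76), so 29(s − t) ≡ 0 (mod 76).
Since gcd(29, 76) = 1, 29 is invertible modulo 76, thus s − t ≡ 0 (mod 76), i.e. s = t.
Hence ψ is injective.
We now compute 29⁻¹ mod 76 explicitly. Euclid's algorithm: 76 = 2·29 + 18, 29 = 1·18 + 11, 18 = 1·11 + 7, 11 = 1·7 + 4, 7 = 1·4 + 3, 4 = 1·3 + 1; back-substituting gives 1 = 21·29 − 8·76, so 29⁻¹ ≡ 21 (mod 76).
Since ψ is injective, we compute ψ⁻¹(40): solve 29x + 22 ≡ 40 (mod 76), i.e. 29x ≡ 18 (mod 76).
Multiplying by 29⁻¹ = 21 gives x ≡ 21·18 = 378 = 4·76 + 74 ≡ 74 (mod 76).
Check: ψ(74) = 29·74 + 22 = 2168 = 28·76 + 40 ≡ 40 (mod 76).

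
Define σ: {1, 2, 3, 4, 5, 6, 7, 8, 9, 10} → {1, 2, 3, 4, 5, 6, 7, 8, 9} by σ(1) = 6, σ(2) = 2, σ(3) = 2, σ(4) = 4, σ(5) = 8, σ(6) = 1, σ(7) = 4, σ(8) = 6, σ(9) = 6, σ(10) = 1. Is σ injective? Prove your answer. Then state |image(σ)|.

σ(2) = 2 = σ(3) with 2 ≠ 3, so σ is not injective.
The image of σ is {1, 2, 4, 6, 8}, which has 5 elements.

5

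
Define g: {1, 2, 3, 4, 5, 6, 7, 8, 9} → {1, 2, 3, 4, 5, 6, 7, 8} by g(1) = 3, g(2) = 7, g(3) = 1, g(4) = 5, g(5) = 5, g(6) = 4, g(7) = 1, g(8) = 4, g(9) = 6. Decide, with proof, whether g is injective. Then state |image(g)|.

g(4) = 5 = g(5) with 4 ≠ 5, so g is not injective.
The image of g is {1, 3, 4, 5, 6, 7}, which has 6 elements.

6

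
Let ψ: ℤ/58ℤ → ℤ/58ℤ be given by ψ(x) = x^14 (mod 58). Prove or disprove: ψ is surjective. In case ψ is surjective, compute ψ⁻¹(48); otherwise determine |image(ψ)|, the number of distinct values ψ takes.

6

ψ(1) = 1^14 = 1.
ψ(5): Repeated squaring mod 58: 5^1 ≡ 5, 5^2 ≡ 5² = 25, 5^4 ≡ 25² = 625 ≡ 45, 5^8 ≡ 45² = 2025 ≡ 53. Since 14 = 8 + 4 + 2, 5^14 ≡ 53·45·25: 53·45 = 2385 ≡ 7, then 7·25 = 175 ≡ 1. So 5^14 ≡ 1 (mod 58).
So ψ(1) = ψ(5) = 1 while 1 ≠ 5, so ψ is not injective.
A non-injective map from the 58-element set ℤ/58ℤ to itself takes at most 57 distinct values, so it cannot be surjective. Hence ψ is not surjective.
Since ψ is not surjective, we determine |image(ψ)|. Computing x^14 mod 58 for each x (by repeated squaring, reducing mod 58 at every step), the values ψ(0), ψ(1), …, ψ(57) are: 0, 1, 28, 57, 30, 1, 30, 1, 28, 1, 28, 57, 28, 1, 28, 57, 30, 57, 28, 57, 30, 57, 30, 1, 30, 1, 28, 57, 30, 29, 30, 57, 28, 1, 30, 1, 30, 57, 30, 57, 28, 57, 30, 57, 28, 1, 28, 57, 28, 1, 28, 1, 30, 1, 30, 57, 28, 1.
The distinct values are {0, 1, 28, 29, 30, 57}; there are 6 of them.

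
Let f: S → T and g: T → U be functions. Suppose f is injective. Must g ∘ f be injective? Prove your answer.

No. Take S = T = U = {0, 1}, f = identity (injective), and g(x) = 0 for every x.
Then (g ∘ f)(0) = 0 = (g ∘ f)(1) with 0 ≠ 1, so g ∘ f is not injective.

not injective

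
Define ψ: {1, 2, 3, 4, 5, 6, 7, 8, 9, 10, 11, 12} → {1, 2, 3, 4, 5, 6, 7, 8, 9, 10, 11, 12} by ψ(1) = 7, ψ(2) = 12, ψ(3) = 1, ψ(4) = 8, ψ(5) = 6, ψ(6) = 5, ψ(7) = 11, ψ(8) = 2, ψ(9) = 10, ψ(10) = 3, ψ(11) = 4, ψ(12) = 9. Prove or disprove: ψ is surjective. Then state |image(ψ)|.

Every element of the codomain has a preimage: 1 = ψ(3), 2 = ψ(8), 3 = ψ(10), 4 = ψ(11), 5 = ψ(6), 6 = ψ(5), 7 = ψ(1), 8 = ψ(4), 9 = ψ(12), 10 = ψ(9), 11 = ψ(7), 12 = ψ(2).
Thus ψ is surjective.
The image of ψ is {1, 2, 3, 4, 5, 6, 7, 8, 9, 10, 11, 12}, which has 12 elements.

12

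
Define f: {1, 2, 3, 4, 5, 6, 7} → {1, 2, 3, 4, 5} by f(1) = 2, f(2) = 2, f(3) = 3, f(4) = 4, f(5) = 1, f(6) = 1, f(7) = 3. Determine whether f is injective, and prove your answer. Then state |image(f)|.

4

f(1) = 2 = f(2) with 1 ≠ 2, so f is not injective.
The image of f is {1, 2, 3, 4}, which has 4 elements.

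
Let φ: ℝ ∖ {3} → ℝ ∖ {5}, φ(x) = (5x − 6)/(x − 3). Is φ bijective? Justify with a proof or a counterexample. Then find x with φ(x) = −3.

15/8

Suppose φ(u) = φ(v). Cross-multiplying: (5u − 6)(v − 3) = (5v − 6)(u − 3).
Expanding both sides and cancelling the symmetric terms leaves −9·(u − v) = 0. Since −9 ≠ 0, u = v. Therefore φ is injective.
For any y ≠ 5, solving y(x − 3) = 5x − 6 for x gives a well-defined x ≠ 3. So φ is surjective.
Hence φ is bijective.
Solving φ(x) = −3: cross-multiplying gives 5x − 6 = −3(x − 3), which rearranges to 8x = 15, so x = 15/8.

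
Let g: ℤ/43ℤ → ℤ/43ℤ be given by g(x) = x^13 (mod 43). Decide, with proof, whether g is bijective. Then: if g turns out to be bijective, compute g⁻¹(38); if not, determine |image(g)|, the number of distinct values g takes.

10

Since 43 is prime, the nonzero elements of ℤ/43ℤ form a cyclic group of order 42.
As gcd(13, 42) = 1, raising to the 13th power is a bijection on this group: if a^13 ≡ b^13 then (ab^{−1})^13 = 1, and the only element of order dividing gcd(13, 42) = 1 is 1, so a = b.
With g(0) = 0 this makes g injective on all of ℤ/43ℤ, hence bijective (finite equal-size domain and codomain). In particular g is bijective.
Since g is bijective, we find the preimage of 38. The inverse of x ↦ x^13 on (ℤ/43ℤ)^× is x ↦ x^13, because 13·13 = 169 = 4·42 + 1 ≡ 1 (mod 42) and x^{42} = 1 for x ≠ 0 (Fermat). So g⁻¹(38) = 38^13 mod 43.
Repeated squaring mod 43: 38^1 ≡ 38, 38^2 ≡ 38² = 1444 ≡ 25, 38^4 ≡ 25² = 625 ≡ 23, 38^8 ≡ 23² = 529 ≡ 13. Since 13 = 8 + 4 + 1, 38^13 ≡ 13·23·38: 13·23 = 299 ≡ 41, then 41·38 = 1558 ≡ 10. So 38^13 ≡ 10 (mod 43).
Hence g⁻¹(38) = 10.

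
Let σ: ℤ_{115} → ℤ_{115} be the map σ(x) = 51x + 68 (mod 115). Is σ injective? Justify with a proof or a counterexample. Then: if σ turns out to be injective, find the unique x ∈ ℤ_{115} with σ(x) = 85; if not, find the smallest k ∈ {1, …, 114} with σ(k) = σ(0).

Recall that injectivity means: for all a, b in the domain, σ(a) = σ(b) implies a = b.
Suppose σ(a) = σ(b) in ℤ_{115}. Then 51a + 68 ≡ 51b + 68 (mod 115), hence 51(a − b) ≡ 0 (mod 115).
Since gcd(51, 115) = 1, 51 is invertible modulo 115, hence a − b ≡ 0 (mod 115), i.e. a = b.
So σ is injective.
We now compute 51⁻¹ mod 115 explicitly. Euclid's algorithm: 115 = 2·51 + 13, 51 = 3·13 + 12, 13 = 1·12 + 1; back-substituting gives 1 = 106·51 − 47·115, so 51⁻¹ ≡ 106 (mod 115).
Since σ is injective, we compute σ⁻¹(85): solve 51x + 68 ≡ 85 (mod 115), i.e. 51x ≡ 17 (mod 115).
Multiplying by 51⁻¹ = 106 gives x ≡ 106·17 = 1802 = 15·115 + 77 ≡ 77 (mod 115).
Check: σ(77) = 51·77 + 68 = 3995 = 34·115 + 85 ≡ 85 (mod 115).

77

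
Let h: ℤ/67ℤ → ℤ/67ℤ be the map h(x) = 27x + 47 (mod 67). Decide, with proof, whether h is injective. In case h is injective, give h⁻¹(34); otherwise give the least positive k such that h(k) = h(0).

Suppose h(x_1) = h(x_2) in ℤ/67ℤ. Then 27x_1 + 47 ≡ 27x_2 + 47 (mod 67), thus 27(x_1 − x_2) ≡ 0 (mod 67).
Since gcd(27, 67) = 1, 27 is invertible modulo 67, hence x_1 − x_2 ≡ 0 (mod 67), i.e. x_1 = x_2.
Thus h is injective.
We now compute 27⁻¹ mod 67 explicitly. Euclid's algorithm: 67 = 2·27 + 13, 27 = 2·13 + 1; back-substituting gives 1 = 5·27 − 2·67, so 27⁻¹ ≡ 5 (mod 67).
Since h is injective, we find h⁻¹(34): we need 27x ≡ 34 − 47 ≡ 54 (mod 67). Using 27⁻¹ = 5: x ≡ 5·54 = 270 = 4·67 + 2, so x = 2.
Check: h(2) = 27·2 + 47 = 101 = 1·67 + 34 ≡ 34 (mod 67).

2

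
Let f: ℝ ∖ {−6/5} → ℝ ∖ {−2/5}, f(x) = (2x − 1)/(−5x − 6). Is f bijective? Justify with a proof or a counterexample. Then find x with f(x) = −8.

Suppose f(a) = f(b). Cross-multiplying: (2a − 1)(−5b − 6) = (2b − 1)(−5a − 6).
Expanding both sides and cancelling the symmetric terms leaves −17·(a − b) = 0. Since −17 ≠ 0, a = b. Thus f is injective.
For any y ≠ −2/5, solving y(−5x − 6) = 2x − 1 for x gives a well-defined x ≠ −6/5. So f is surjective.
Thus f is bijective.
Solving f(x) = −8: cross-multiplying gives 2x − 1 = −8(−5x − 6), which rearranges to −38x = 49, so x = −49/38.

-49/38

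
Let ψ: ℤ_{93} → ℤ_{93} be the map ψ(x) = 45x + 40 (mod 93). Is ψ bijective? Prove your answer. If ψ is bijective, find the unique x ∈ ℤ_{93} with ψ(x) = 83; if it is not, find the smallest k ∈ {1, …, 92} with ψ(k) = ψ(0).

We have gcd(45, 93) = 3 > 1. Taking x_1 = 0 and x_2 = 31: ψ(0) = 40 and ψ(31) = 45·31 + 40 = 1435 ≡ 40 (mod 93).
So ψ(0) = ψ(31) while 0 ≠ 31, therefore ψ is not injective, hence not bijective.
Since ψ is not bijective, we find the least positive k with ψ(k) = ψ(0): this means 45k ≡ 0 (mod 93), i.e. 93 ∣ 45k. Since gcd(45, 93) = 3, dividing through by 3 this holds exactly when 31 ∣ 15k, and as gcd(15, 31) = 1, exactly when 31 ∣ k.
The smallest positive such k is 31.

31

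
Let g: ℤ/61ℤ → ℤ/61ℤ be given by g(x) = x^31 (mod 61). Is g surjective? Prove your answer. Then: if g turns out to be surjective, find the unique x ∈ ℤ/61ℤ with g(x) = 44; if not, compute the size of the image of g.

17

Since 61 is prime, the nonzero elements of ℤ/61ℤ form a cyclic group of order 60.
As gcd(31, 60) = 1, raising to the 31st power is a bijection on this group: if a^31 ≡ b^31 then (ab^{−1})^31 = 1, and the only element of order dividing gcd(31, 60) = 1 is 1, so a = b.
With g(0) = 0 this makes g injective on all of ℤ/61ℤ, hence bijective (finite equal-size domain and codomain). In particular g is surjective.
Since g is surjective, we find the preimage of 44. The inverse of x ↦ x^31 on (ℤ/61ℤ)^× is x ↦ x^31, because 31·31 = 961 = 16·60 + 1 ≡ 1 (mod 60) and x^{60} = 1 for x ≠ 0 (Fermat). So g⁻¹(44) = 44^31 mod 61.
Repeated squaring mod 61: 44^1 ≡ 44, 44^2 ≡ 44² = 1936 ≡ 45, 44^4 ≡ 45² = 2025 ≡ 12, 44^8 ≡ 12² = 144 ≡ 22, 44^16 ≡ 22² = 484 ≡ 57. Since 31 = 16 + 8 + 4 + 2 + 1, 44^31 ≡ 57·22·12·45·44: 57·22 = 1254 ≡ 34, then 34·12 = 408 ≡ 42, then 42·45 = 1890 ≡ 60, then 60·44 = 2640 ≡ 17. So 44^31 ≡ 17 (mod 61).
Hence g⁻¹(44) = 17.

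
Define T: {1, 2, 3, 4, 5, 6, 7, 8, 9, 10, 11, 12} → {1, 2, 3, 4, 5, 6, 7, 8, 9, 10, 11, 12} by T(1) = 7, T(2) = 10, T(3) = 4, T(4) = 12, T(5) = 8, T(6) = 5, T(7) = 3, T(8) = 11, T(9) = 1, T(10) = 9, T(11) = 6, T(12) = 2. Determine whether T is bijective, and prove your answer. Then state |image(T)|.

12

The values 7, 10, 4, 12, 8, 5, 3, 11, 1, 9, 6, 2 are a permutation of {1, 2, 3, 4, 5, 6, 7, 8, 9, 10, 11, 12}: each element appears exactly once.
So T is injective and surjective, hence bijective.
The image of T is {1, 2, 3, 4, 5, 6, 7, 8, 9, 10, 11, 12}, which has 12 elements.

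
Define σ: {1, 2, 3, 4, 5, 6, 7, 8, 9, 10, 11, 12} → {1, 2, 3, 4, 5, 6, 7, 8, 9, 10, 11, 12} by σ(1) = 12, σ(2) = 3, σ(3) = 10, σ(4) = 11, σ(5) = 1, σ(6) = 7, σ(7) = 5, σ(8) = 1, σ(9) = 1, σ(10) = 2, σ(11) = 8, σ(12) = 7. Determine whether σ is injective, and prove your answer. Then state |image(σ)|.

9

σ(5) = 1 = σ(8) with 5 ≠ 8, so σ is not injective.
The image of σ is {1, 2, 3, 5, 7, 8, 10, 11, 12}, which has 9 elements.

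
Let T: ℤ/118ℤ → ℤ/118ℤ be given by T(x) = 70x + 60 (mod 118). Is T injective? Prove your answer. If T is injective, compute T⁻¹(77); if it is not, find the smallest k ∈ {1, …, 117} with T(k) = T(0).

59

Recall: T is injective when T(x_1) = T(x_2) forces x_1 = x_2.
We have gcd(70, 118) = 2 > 1. Taking x_1 = 0 and x_2 = 59: T(0) = 60 and T(59) = 70·59 + 60 = 4190 ≡ 60 (mod 118).
So T(0) = T(59) while 0 ≠ 59, therefore T is not injective.
Since T is not injective, we find the least positive k with T(k) = T(0): this means 70k ≡ 0 (mod 118), i.e. 118 ∣ 70k. Since gcd(70, 118) = 2, dividing through by 2 this holds exactly when 59 ∣ 35k, and as gcd(35, 59) = 1, exactly when 59 ∣ k.
The smallest positive such k is 59.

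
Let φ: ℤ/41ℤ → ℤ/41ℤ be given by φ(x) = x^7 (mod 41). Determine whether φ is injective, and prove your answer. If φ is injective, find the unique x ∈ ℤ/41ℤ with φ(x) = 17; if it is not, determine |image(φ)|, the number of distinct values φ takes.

Since 41 is prime, the nonzero elements of ℤ/41ℤ form a cyclic group of order 40.
As gcd(7, 40) = 1, raising to the 7th power is a bijection on this group: if a^7 ≡ b^7 then (ab^{−1})^7 = 1, and the only element of order dividing gcd(7, 40) = 1 is 1, so a = b.
With φ(0) = 0 this makes φ injective on all of ℤ/41ℤ, hence bijective (finite equal-size domain and codomain). In particular φ is injective.
Since φ is injective, we find the preimage of 17. The inverse of x ↦ x^7 on (ℤ/41ℤ)^× is x ↦ x^23, because 7·23 = 161 = 4·40 + 1 ≡ 1 (mod 40) and x^{40} = 1 for x ≠ 0 (Fermat). So φ⁻¹(17) = 17^23 mod 41.
Repeated squaring mod 41: 17^1 ≡ 17, 17^2 ≡ 17² = 289 ≡ 2, 17^4 ≡ 2² = 4, 17^8 ≡ 4² = 16, 17^16 ≡ 16² = 256 ≡ 10. Since 23 = 16 + 4 + 2 + 1, 17^23 ≡ 10·4·2·17: 10·4 = 40, then 40·2 = 80 ≡ 39, then 39·17 = 663 ≡ 7. So 17^23 ≡ 7 (mod 41).
Hence φ⁻¹(17) = 7.

7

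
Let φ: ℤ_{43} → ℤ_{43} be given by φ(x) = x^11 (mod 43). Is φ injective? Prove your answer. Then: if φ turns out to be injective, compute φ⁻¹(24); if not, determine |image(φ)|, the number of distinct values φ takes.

Since 43 is prime, the nonzero elements of ℤ_{43} form a cyclic group of order 42.
As gcd(11, 42) = 1, raising to the 11th power is a bijection on this group: if x_1^11 ≡ x_2^11 then (x_1x_2^{−1})^11 = 1, and the only element of order dividing gcd(11, 42) = 1 is 1, so x_1 = x_2.
With φ(0) = 0 this makes φ injective on all of ℤ_{43}, hence bijective (finite equal-size domain and codomain). In particular φ is injective.
Since φ is injective, we find the preimage of 24. The inverse of x ↦ x^11 on (ℤ_{43})^× is x ↦ x^23, because 11·23 = 253 = 6·42 + 1 ≡ 1 (mod 42) and x^{42} = 1 for x ≠ 0 (Fermat). So φ⁻¹(24) = 24^23 mod 43.
Repeated squaring mod 43: 24^1 ≡ 24, 24^2 ≡ 24² = 576 ≡ 17, 24^4 ≡ 17² = 289 ≡ 31, 24^8 ≡ 31² = 961 ≡ 15, 24^16 ≡ 15² = 225 ≡ 10. Since 23 = 16 + 4 + 2 + 1, 24^23 ≡ 10·31·17·24: 10·31 = 310 ≡ 9, then 9·17 = 153 ≡ 24, then 24·24 = 576 ≡ 17. So 24^23 ≡ 17 (mod 43).
Hence φ⁻¹(24) = 17.

17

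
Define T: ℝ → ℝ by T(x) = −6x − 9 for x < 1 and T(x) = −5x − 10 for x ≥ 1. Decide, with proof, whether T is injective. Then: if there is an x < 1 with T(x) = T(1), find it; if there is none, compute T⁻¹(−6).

Both pieces are strictly decreasing (slopes −6 and −5), so each is injective on its own interval.
The left piece maps (−∞, 1) onto (−15, ∞); the right piece maps [1, ∞) onto (−∞, −15].
These images are disjoint, so no value is attained by both pieces. Hence T is injective.
Because the two images are disjoint, no x < 1 has T(x) = T(1), so we compute T⁻¹(−6): −6 lies in (−15, ∞), so solve −6x − 9 = −6: x = (−6 + 9)/(−6) = −1/2.

-1/2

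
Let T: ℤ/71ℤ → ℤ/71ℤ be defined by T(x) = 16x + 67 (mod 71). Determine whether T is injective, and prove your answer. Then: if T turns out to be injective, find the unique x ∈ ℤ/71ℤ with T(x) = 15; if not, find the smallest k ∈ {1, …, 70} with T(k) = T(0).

50

If T(a) = T(b), then 16a ≡ 16b (mod 71). Because gcd(16, 71) = 1, we may cancel 16 to get a ≡ b (mod 71).
Thus T is injective.
We now compute 16⁻¹ mod 71 explicitly. Euclid's algorithm: 71 = 4·16 + 7, 16 = 2·7 + 2, 7 = 3·2 + 1; back-substituting gives 1 = 40·16 − 9·71, so 16⁻¹ ≡ 40 (mod 71).
Since T is injective, we find T⁻¹(15): we need 16x ≡ 15 − 67 ≡ 19 (mod 71). Using 16⁻¹ = 40: x ≡ 40·19 = 760 = 10·71 + 50, so x = 50.
Check: T(50) = 16·50 + 67 = 867 = 12·71 + 15 ≡ 15 (mod 71).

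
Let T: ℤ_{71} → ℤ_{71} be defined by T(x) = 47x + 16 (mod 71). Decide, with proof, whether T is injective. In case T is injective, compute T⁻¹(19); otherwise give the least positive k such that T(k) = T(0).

62

Suppose T(s) = T(t) in ℤ_{71}. Then 47s + 16 ≡ 47t + 16 (mod 71), so 47(s − t) ≡ 0 (mod 71).
Since gcd(47, 71) = 1, 47 is invertible modulo 71, therefore s − t ≡ 0 (mod 71), i.e. s = t.
Therefore T is injective.
We now compute 47⁻¹ mod 71 explicitly. Euclid's algorithm: 71 = 1·47 + 24, 47 = 1·24 + 23, 24 = 1·23 + 1; back-substituting gives 1 = 68·47 − 45·71, so 47⁻¹ ≡ 68 (mod 71).
Since T is injective, we compute T⁻¹(19): solve 47x + 16 ≡ 19 (mod 71), i.e. 47x ≡ 3 (mod 71).
Multiplying by 47⁻¹ = 68 gives x ≡ 68·3 = 204 = 2·71 + 62 ≡ 62 (mod 71).
Check: T(62) = 47·62 + 16 = 2930 = 41·71 + 19 ≡ 19 (mod 71).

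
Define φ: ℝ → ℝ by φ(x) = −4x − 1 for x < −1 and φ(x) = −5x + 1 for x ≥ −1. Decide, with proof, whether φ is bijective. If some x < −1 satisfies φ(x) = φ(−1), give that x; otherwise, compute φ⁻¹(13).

Both pieces are strictly decreasing (slopes −4 and −5), so each is injective on its own interval.
The left piece maps (−∞, −1) onto (3, ∞); the right piece maps [−1, ∞) onto (−∞, 6].
These images overlap. In particular φ(−1) = 6 (right piece), and solving −4x − 1 = 6 on the left piece gives x = −7/4 < −1.
So φ(−7/4) = φ(−1) with −7/4 ≠ −1, and φ is not injective, hence not bijective. This x = −7/4 is the requested value below −1.

-7/4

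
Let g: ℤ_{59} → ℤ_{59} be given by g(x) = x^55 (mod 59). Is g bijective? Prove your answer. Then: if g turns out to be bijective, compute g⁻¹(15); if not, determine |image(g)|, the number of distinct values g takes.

28

Since 59 is prime, the nonzero elements of ℤ_{59} form a cyclic group of order 58.
As gcd(55, 58) = 1, raising to the 55th power is a bijection on this group: if x_1^55 ≡ x_2^55 then (x_1x_2^{−1})^55 = 1, and the only element of order dividing gcd(55, 58) = 1 is 1, so x_1 = x_2.
With g(0) = 0 this makes g injective on all of ℤ_{59}, hence bijective (finite equal-size domain and codomain). In particular g is bijective.
Since g is bijective, we find the preimage of 15. The inverse of x ↦ x^55 on (ℤ_{59})^× is x ↦ x^19, because 55·19 = 1045 = 18·58 + 1 ≡ 1 (mod 58) and x^{58} = 1 for x ≠ 0 (Fermat). So g⁻¹(15) = 15^19 mod 59.
Repeated squaring mod 59: 15^1 ≡ 15, 15^2 ≡ 15² = 225 ≡ 48, 15^4 ≡ 48² = 2304 ≡ 3, 15^8 ≡ 3² = 9, 15^16 ≡ 9² = 81 ≡ 22. Since 19 = 16 + 2 + 1, 15^19 ≡ 22·48·15: 22·48 = 1056 ≡ 53, then 53·15 = 795 ≡ 28. So 15^19 ≡ 28 (mod 59).
Hence g⁻¹(15) = 28.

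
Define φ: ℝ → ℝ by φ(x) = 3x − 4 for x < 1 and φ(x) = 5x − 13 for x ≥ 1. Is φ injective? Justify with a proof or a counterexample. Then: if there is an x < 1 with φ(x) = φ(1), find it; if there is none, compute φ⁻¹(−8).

Both pieces are strictly increasing (slopes 3 and 5), so each is injective on its own interval.
The left piece maps (−∞, 1) onto (−∞, −1); the right piece maps [1, ∞) onto [−8, ∞).
These images overlap. In particular φ(1) = −8 (right piece), and solving 3x − 4 = −8 on the left piece gives x = −4/3 < 1.
So φ(−4/3) = φ(1) with −4/3 ≠ 1, and φ is not injective. This x = −4/3 is the requested value below 1.

-4/3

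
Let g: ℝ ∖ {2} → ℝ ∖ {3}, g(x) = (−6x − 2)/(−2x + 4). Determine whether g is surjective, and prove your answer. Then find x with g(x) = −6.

For any y ≠ 3, solving y(−2x + 4) = −6x − 2 for x gives a well-defined x ≠ 2. So g is surjective.
Solving g(x) = −6: cross-multiplying gives −6x − 2 = −6(−2x + 4), which rearranges to −18x = −22, so x = 11/9.

11/9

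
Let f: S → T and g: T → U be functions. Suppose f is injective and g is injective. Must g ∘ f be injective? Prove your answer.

Suppose (g ∘ f)(s) = (g ∘ f)(t), i.e. g(f(s)) = g(f(t)).
Since g is injective, f(s) = f(t). Since f is injective, s = t. Therefore g ∘ f is injective.

injective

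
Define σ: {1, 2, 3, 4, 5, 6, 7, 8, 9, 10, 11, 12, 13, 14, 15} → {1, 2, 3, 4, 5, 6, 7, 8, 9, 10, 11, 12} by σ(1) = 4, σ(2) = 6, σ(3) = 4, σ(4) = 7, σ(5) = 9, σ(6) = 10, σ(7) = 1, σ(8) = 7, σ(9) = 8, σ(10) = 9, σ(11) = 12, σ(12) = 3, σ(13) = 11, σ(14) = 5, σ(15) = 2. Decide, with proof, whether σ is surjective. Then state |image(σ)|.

12

Every element of the codomain has a preimage: 1 = σ(7), 2 = σ(15), 3 = σ(12), 4 = σ(1), 5 = σ(14), 6 = σ(2), 7 = σ(4), 8 = σ(9), 9 = σ(5), 10 = σ(6), 11 = σ(13), 12 = σ(11).
Hence σ is surjective.
The image of σ is {1, 2, 3, 4, 5, 6, 7, 8, 9, 10, 11, 12}, which has 12 elements.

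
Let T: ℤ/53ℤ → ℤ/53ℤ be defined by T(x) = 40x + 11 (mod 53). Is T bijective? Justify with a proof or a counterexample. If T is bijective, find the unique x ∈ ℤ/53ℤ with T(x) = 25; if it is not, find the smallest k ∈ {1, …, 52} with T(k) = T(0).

3

By definition, T is injective if T(s) = T(t) implies s = t.
Suppose T(s) = T(t) in ℤ/53ℤ. Then 40s + 11 ≡ 40t + 11 (mod 53), thus 40(s − t) ≡ 0 (mod 53).
Since gcd(40, 53) = 1, 40 is invertible modulo 53, therefore s − t ≡ 0 (mod 53), i.e. s = t.
We now compute 40⁻¹ mod 53 explicitly. Euclid's algorithm: 53 = 1·40 + 13, 40 = 3·13 + 1; back-substituting gives 1 = 4·40 − 3·53, so 40⁻¹ ≡ 4 (mod 53).
Then y ↦ 4(y − 11) is a two-sided inverse to T, so every y ∈ ℤ/53ℤ has a preimage.
Therefore T is bijective.
Since T is bijective, we find T⁻¹(25): we need 40x ≡ 25 − 11 ≡ 14 (mod 53). Using 40⁻¹ = 4: x ≡ 4·14 = 56 = 1·53 + 3, so x = 3.
Check: T(3) = 40·3 + 11 = 131 = 2·53 + 25 ≡ 25 (mod 53).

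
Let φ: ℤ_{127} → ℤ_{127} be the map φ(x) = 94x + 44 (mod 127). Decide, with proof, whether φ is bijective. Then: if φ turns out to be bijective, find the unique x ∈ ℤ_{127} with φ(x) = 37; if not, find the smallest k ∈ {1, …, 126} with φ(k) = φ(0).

Suppose φ(u) = φ(v) in ℤ_{127}. Then 94u + 44 ≡ 94v + 44 (mod 127), so 94(u − v) ≡ 0 (mod 127).
Since gcd(94, 127) = 1, 94 is invertible modulo 127, therefore u − v ≡ 0 (mod 127), i.e. u = v.
We now compute 94⁻¹ mod 127 explicitly. Euclid's algorithm: 127 = 1·94 + 33, 94 = 2·33 + 28, 33 = 1·28 + 5, 28 = 5·5 + 3, 5 = 1·3 + 2, 3 = 1·2 + 1; back-substituting gives 1 = 50·94 − 37·127, so 94⁻¹ ≡ 50 (mod 127).
For any y ∈ ℤ_{127}, x = 50(y − 44) mod 127 satisfies φ(x) = 94·50(y − 44) + 44 ≡ y (since 94·50 ≡ 1 mod 127). So every y has a preimage.
Thus φ is bijective.
Since φ is bijective, we compute φ⁻¹(37): solve 94x + 44 ≡ 37 (mod 127), i.e. 94x ≡ 120 (mod 127).
Multiplying by 94⁻¹ = 50 gives x ≡ 50·120 = 6000 = 47·127 + 31 ≡ 31 (mod 127).
Check: φ(31) = 94·31 + 44 = 2958 = 23·127 + 37 ≡ 37 (mod 127).

31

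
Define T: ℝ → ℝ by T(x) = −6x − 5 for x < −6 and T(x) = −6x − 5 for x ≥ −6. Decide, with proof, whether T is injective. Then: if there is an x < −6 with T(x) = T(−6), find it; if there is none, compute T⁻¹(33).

Both pieces are strictly decreasing (slopes −6 and −6), so each is injective on its own interval.
The left piece maps (−∞, −6) onto (31, ∞); the right piece maps [−6, ∞) onto (−∞, 31].
These images are disjoint, so no value is attained by both pieces. Hence T is injective.
Because the two images are disjoint, no x < −6 has T(x) = T(−6), so we compute T⁻¹(33): 33 lies in (31, ∞), so solve −6x − 5 = 33: x = (33 + 5)/(−6) = −19/3.

-19/3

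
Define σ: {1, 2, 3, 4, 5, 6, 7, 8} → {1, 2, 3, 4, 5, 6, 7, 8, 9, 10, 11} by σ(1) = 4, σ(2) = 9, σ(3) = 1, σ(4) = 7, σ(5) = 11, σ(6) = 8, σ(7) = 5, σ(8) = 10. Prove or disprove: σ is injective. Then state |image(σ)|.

8

The values σ(1), …, σ(8) are 4, 9, 1, 7, 11, 8, 5, 10 — all distinct.
So σ(u) = σ(v) only when u = v, and σ is injective.
The image of σ is {1, 4, 5, 7, 8, 9, 10, 11}, which has 8 elements.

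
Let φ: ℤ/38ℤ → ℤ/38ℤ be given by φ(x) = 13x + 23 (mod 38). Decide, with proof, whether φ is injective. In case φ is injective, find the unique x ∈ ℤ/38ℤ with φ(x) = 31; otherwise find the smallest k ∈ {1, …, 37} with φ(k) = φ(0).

Suppose φ(u) = φ(v) in ℤ/38ℤ. Then 13u + 23 ≡ 13v + 23 (mod 38), so 13(u − v) ≡ 0 (mod 38).
Since gcd(13, 38) = 1, 13 is invertible modulo 38, therefore u − v ≡ 0 (mod 38), i.e. u = v.
Thus φ is injective.
We now compute 13⁻¹ mod 38 explicitly. Euclid's algorithm: 38 = 2·13 + 12, 13 = 1·12 + 1; back-substituting gives 1 = 3·13 − 1·38, so 13⁻¹ ≡ 3 (mod 38).
Since φ is injective, we find φ⁻¹(31): we need 13x ≡ 31 − 23 ≡ 8 (mod 38). Using 13⁻¹ = 3: x ≡ 3·8 = 24, so x = 24.
Check: φ(24) = 13·24 + 23 = 335 = 8·38 + 31 ≡ 31 (mod 38).

24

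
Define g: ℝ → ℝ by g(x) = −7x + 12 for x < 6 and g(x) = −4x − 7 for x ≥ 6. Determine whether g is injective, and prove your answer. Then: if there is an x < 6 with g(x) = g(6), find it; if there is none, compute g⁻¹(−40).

33/4

Both pieces are strictly decreasing (slopes −7 and −4), so each is injective on its own interval.
The left piece maps (−∞, 6) onto (−30, ∞); the right piece maps [6, ∞) onto (−∞, −31].
These images are disjoint, so no value is attained by both pieces. So g is injective.
Because the two images are disjoint, no x < 6 has g(x) = g(6), so we compute g⁻¹(−40): −40 lies in (−∞, −31], so solve −4x − 7 = −40: x = (−40 + 7)/(−4) = 33/4.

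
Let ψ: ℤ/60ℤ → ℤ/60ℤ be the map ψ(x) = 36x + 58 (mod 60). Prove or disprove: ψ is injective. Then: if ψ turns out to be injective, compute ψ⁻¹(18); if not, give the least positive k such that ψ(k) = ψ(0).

5

We have gcd(36, 60) = 12 > 1. Taking s = 0 and t = 5: ψ(0) = 58 and ψ(5) = 36·5 + 58 = 238 ≡ 58 (mod 60).
So ψ(0) = ψ(5) while 0 ≠ 5, hence ψ is not injective.
Since ψ is not injective, we find the least positive k with ψ(k) = ψ(0): this means 36k ≡ 0 (mod 60), i.e. 60 ∣ 36k. Since gcd(36, 60) = 12, dividing through by 12 this holds exactly when 5 ∣ 3k, and as gcd(3, 5) = 1, exactly when 5 ∣ k.
The smallest positive such k is 5.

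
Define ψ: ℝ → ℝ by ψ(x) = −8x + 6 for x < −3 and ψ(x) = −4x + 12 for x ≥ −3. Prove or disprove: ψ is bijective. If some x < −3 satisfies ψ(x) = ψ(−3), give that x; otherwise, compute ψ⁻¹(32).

Both pieces are strictly decreasing (slopes −8 and −4), so each is injective on its own interval.
The left piece maps (−∞, −3) onto (30, ∞); the right piece maps [−3, ∞) onto (−∞, 24].
The images leave a gap (30 has no preimage), so ψ is not surjective, hence not bijective.
Because the two images are disjoint, no x < −3 has ψ(x) = ψ(−3), so we compute ψ⁻¹(32): 32 lies in (30, ∞), so solve −8x + 6 = 32: x = (32 − 6)/(−8) = −13/4.

-13/4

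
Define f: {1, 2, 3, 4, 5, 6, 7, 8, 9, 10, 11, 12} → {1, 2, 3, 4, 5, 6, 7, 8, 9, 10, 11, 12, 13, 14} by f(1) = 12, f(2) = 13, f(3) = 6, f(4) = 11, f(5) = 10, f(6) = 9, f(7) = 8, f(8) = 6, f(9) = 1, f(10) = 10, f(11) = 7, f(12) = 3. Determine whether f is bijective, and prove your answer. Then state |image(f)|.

f(3) = 6 = f(8) with 3 ≠ 8, so f is not injective, hence not bijective.
The image of f is {1, 3, 6, 7, 8, 9, 10, 11, 12, 13}, which has 10 elements.

10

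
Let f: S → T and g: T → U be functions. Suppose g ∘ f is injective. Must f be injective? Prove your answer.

Suppose f(u) = f(v). Applying g: (g ∘ f)(u) = (g ∘ f)(v). Since g ∘ f is injective, u = v. Hence f is injective.

injective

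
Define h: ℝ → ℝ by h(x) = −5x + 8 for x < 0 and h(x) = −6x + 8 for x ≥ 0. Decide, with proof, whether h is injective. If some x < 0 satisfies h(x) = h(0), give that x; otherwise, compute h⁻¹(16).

Both pieces are strictly decreasing (slopes −5 and −6), so each is injective on its own interval.
The left piece maps (−∞, 0) onto (8, ∞); the right piece maps [0, ∞) onto (−∞, 8].
These images are disjoint, so no value is attained by both pieces. Thus h is injective.
Because the two images are disjoint, no x < 0 has h(x) = h(0), so we compute h⁻¹(16): 16 lies in (8, ∞), so solve −5x + 8 = 16: x = (16 − 8)/(−5) = −8/5.

-8/5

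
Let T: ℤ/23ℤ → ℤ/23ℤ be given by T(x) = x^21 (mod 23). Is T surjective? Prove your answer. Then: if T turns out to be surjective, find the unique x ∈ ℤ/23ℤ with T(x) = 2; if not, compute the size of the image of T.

Since 23 is prime, the nonzero elements of ℤ/23ℤ form a cyclic group of order 22.
As gcd(21, 22) = 1, raising to the 21st power is a bijection on this group: if a^21 ≡ b^21 then (ab^{−1})^21 = 1, and the only element of order dividing gcd(21, 22) = 1 is 1, so a = b.
With T(0) = 0 this makes T injective on all of ℤ/23ℤ, hence bijective (finite equal-size domain and codomain). In particular T is surjective.
Since T is surjective, we find the preimage of 2. The inverse of x ↦ x^21 on (ℤ/23ℤ)^× is x ↦ x^21, because 21·21 = 441 = 20·22 + 1 ≡ 1 (mod 22) and x^{22} = 1 for x ≠ 0 (Fermat). So T⁻¹(2) = 2^21 mod 23.
Repeated squaring mod 23: 2^1 ≡ 2, 2^2 ≡ 2² = 4, 2^4 ≡ 4² = 16, 2^8 ≡ 16² = 256 ≡ 3, 2^16 ≡ 3² = 9. Since 21 = 16 + 4 + 1, 2^21 ≡ 9·16·2: 9·16 = 144 ≡ 6, then 6·2 = 12. So 2^21 ≡ 12 (mod 23).
Hence T⁻¹(2) = 12.

12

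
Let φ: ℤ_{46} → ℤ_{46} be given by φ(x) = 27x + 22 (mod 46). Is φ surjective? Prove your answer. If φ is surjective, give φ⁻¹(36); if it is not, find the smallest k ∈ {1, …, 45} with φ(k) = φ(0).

38

By definition, surjectivity means every element of the codomain has a preimage under φ.
Since gcd(27, 46) = 1, 27 is invertible modulo 46. Euclid's algorithm: 46 = 1·27 + 19, 27 = 1·19 + 8, 19 = 2·8 + 3, 8 = 2·3 + 2, 3 = 1·2 + 1; back-substituting gives 1 = 29·27 − 17·46, so 27⁻¹ ≡ 29 (mod 46).
Then y ↦ 29(y − 22) is a two-sided inverse to φ, so every y ∈ ℤ_{46} has a preimage.
Thus φ is surjective.
Since φ is surjective, we find φ⁻¹(36): we need 27x ≡ 36 − 22 ≡ 14 (mod 46). Using 27⁻¹ = 29: x ≡ 29·14 = 406 = 8·46 + 38, so x = 38.
Check: φ(38) = 27·38 + 22 = 1048 = 22·46 + 36 ≡ 36 (mod 46).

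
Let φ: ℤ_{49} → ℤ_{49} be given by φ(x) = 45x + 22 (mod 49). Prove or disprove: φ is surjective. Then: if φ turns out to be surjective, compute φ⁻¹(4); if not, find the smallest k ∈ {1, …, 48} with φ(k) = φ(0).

By definition, surjectivity means every element of the codomain has a preimage under φ.
Since gcd(45, 49) = 1, 45 is invertible modulo 49. Euclid's algorithm: 49 = 1·45 + 4, 45 = 11·4 + 1; back-substituting gives 1 = 12·45 − 11·49, so 45⁻¹ ≡ 12 (mod 49).
For any y ∈ ℤ_{49}, x = 12(y − 22) mod 49 satisfies φ(x) = 45·12(y − 22) + 22 ≡ y (since 45·12 ≡ 1 mod 49). So every y has a preimage.
Therefore φ is surjective.
Since φ is surjective, we find φ⁻¹(4): we need 45x ≡ 4 − 22 ≡ 31 (mod 49). Using 45⁻¹ = 12: x ≡ 12·31 = 372 = 7·49 + 29, so x = 29.
Check: φ(29) = 45·29 + 22 = 1327 = 27·49 + 4 ≡ 4 (mod 49).

29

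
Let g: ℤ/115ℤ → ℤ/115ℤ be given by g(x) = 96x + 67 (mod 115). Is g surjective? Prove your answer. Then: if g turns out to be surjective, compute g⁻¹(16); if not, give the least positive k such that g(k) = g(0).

39

Recall that surjectivity means every element of the codomain has a preimage under g.
Since gcd(96, 115) = 1, 96 is invertible modulo 115. Euclid's algorithm: 115 = 1·96 + 19, 96 = 5·19 + 1; back-substituting gives 1 = 6·96 − 5·115, so 96⁻¹ ≡ 6 (mod 115).
Then y ↦ 6(y − 67) is a two-sided inverse to g, so every y ∈ ℤ/115ℤ has a preimage.
So g is surjective.
Since g is surjective, we find g⁻¹(16): we need 96x ≡ 16 − 67 ≡ 64 (mod 115). Using 96⁻¹ = 6: x ≡ 6·64 = 384 = 3·115 + 39, so x = 39.
Check: g(39) = 96·39 + 67 = 3811 = 33·115 + 16 ≡ 16 (mod 115).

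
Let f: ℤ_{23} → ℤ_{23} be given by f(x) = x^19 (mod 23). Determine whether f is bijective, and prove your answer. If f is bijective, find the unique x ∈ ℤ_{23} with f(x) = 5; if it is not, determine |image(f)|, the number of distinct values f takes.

Since 23 is prime, the nonzero elements of ℤ_{23} form a cyclic group of order 22.
As gcd(19, 22) = 1, raising to the 19th power is a bijection on this group: if s^19 ≡ t^19 then (st^{−1})^19 = 1, and the only element of order dividing gcd(19, 22) = 1 is 1, so s = t.
With f(0) = 0 this makes f injective on all of ℤ_{23}, hence bijective (finite equal-size domain and codomain). In particular f is bijective.
Since f is bijective, we find the preimage of 5. The inverse of x ↦ x^19 on (ℤ_{23})^× is x ↦ x^7, because 19·7 = 133 = 6·22 + 1 ≡ 1 (mod 22) and x^{22} = 1 for x ≠ 0 (Fermat). So f⁻¹(5) = 5^7 mod 23.
Repeated squaring mod 23: 5^1 ≡ 5, 5^2 ≡ 5² = 25 ≡ 2, 5^4 ≡ 2² = 4. Since 7 = 4 + 2 + 1, 5^7 ≡ 4·2·5: 4·2 = 8, then 8·5 = 40 ≡ 17. So 5^7 ≡ 17 (mod 23).
Hence f⁻¹(5) = 17.

17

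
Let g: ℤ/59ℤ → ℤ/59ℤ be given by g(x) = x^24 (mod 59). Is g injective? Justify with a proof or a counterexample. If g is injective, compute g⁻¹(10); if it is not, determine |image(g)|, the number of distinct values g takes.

g(29): Repeated squaring mod 59: 29^1 ≡ 29, 29^2 ≡ 29² = 841 ≡ 15, 29^4 ≡ 15² = 225 ≡ 48, 29^8 ≡ 48² = 2304 ≡ 3, 29^16 ≡ 3² = 9. Since 24 = 16 + 8, 29^24 ≡ 9·3: 9·3 = 27. So 29^24 ≡ 27 (mod 59).
g(30): Repeated squaring mod 59: 30^1 ≡ 30, 30^2 ≡ 30² = 900 ≡ 15, 30^4 ≡ 15² = 225 ≡ 48, 30^8 ≡ 48² = 2304 ≡ 3, 30^16 ≡ 3² = 9. Since 24 = 16 + 8, 30^24 ≡ 9·3: 9·3 = 27. So 30^24 ≡ 27 (mod 59).
So g(29) = g(30) = 27 while 29 ≠ 30, so g is not injective.
Since g is not injective, we determine |image(g)|. Computing x^24 mod 59 for each x (by repeated squaring, reducing mod 59 at every step), the values g(0), g(1), …, g(58) are: 0, 1, 35, 17, 45, 29, 5, 22, 41, 53, 12, 28, 57, 49, 3, 21, 19, 51, 26, 9, 7, 20, 36, 25, 48, 15, 4, 16, 46, 27, 27, 46, 16, 4, 15, 48, 25, 36, 20, 7, 9, 26, 51, 19, 21, 3, 49, 57, 28, 12, 53, 41, 22, 5, 29, 45, 17, 35, 1.
The distinct values are {0, 1, 3, 4, 5, 7, 9, 12, 15, 16, 17, 19, 20, 21, 22, 25, 26, 27, 28, 29, 35, 36, 41, 45, 46, 48, 49, 51, 53, 57}; there are 30 of them.

30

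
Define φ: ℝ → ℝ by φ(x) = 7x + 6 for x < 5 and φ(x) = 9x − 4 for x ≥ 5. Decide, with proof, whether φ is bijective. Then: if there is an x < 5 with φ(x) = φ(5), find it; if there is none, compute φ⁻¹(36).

30/7

Both pieces are strictly increasing (slopes 7 and 9), so each is injective on its own interval.
The left piece maps (−∞, 5) onto (−∞, 41); the right piece maps [5, ∞) onto [41, ∞).
Since 41 = 41, the images partition ℝ: φ is injective and surjective, hence bijective.
Because the two images are disjoint, no x < 5 has φ(x) = φ(5), so we compute φ⁻¹(36): 36 lies in (−∞, 41), so solve 7x + 6 = 36: x = (36 − 6)/7 = 30/7.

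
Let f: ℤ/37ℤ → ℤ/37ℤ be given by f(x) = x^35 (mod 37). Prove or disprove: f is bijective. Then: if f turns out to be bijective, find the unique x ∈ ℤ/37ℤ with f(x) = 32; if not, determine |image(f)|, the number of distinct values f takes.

22

Since 37 is prime, the nonzero elements of ℤ/37ℤ form a cyclic group of order 36.
As gcd(35, 36) = 1, raising to the 35th power is a bijection on this group: if u^35 ≡ v^35 then (uv^{−1})^35 = 1, and the only element of order dividing gcd(35, 36) = 1 is 1, so u = v.
With f(0) = 0 this makes f injective on all of ℤ/37ℤ, hence bijective (finite equal-size domain and codomain). In particular f is bijective.
Since f is bijective, we find the preimage of 32. The inverse of x ↦ x^35 on (ℤ/37ℤ)^× is x ↦ x^35, because 35·35 = 1225 = 34·36 + 1 ≡ 1 (mod 36) and x^{36} = 1 for x ≠ 0 (Fermat). So f⁻¹(32) = 32^35 mod 37.
Repeated squaring mod 37: 32^1 ≡ 32, 32^2 ≡ 32² = 1024 ≡ 25, 32^4 ≡ 25² = 625 ≡ 33, 32^8 ≡ 33² = 1089 ≡ 16, 32^16 ≡ 16² = 256 ≡ 34, 32^32 ≡ 34² = 1156 ≡ 9. Since 35 = 32 + 2 + 1, 32^35 ≡ 9·25·32: 9·25 = 225 ≡ 3, then 3·32 = 96 ≡ 22. So 32^35 ≡ 22 (mod 37).
Hence f⁻¹(32) = 22.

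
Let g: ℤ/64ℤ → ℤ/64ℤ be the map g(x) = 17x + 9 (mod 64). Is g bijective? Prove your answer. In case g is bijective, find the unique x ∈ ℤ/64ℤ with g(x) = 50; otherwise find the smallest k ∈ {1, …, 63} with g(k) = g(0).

25

If g(u) = g(v), then 17u ≡ 17v (mod 64). Because gcd(17, 64) = 1, we may cancel 17 to get u ≡ v (mod 64).
We now compute 17⁻¹ mod 64 explicitly. Euclid's algorithm: 64 = 3·17 + 13, 17 = 1·13 + 4, 13 = 3·4 + 1; back-substituting gives 1 = 49·17 − 13·64, so 17⁻¹ ≡ 49 (mod 64).
For any y ∈ ℤ/64ℤ, x = 49(y − 9) mod 64 satisfies g(x) = 17·49(y − 9) + 9 ≡ y (since 17·49 ≡ 1 mod 64). So every y has a preimage.
Hence g is bijective.
Since g is bijective, we find g⁻¹(50): we need 17x ≡ 50 − 9 ≡ 41 (mod 64). Using 17⁻¹ = 49: x ≡ 49·41 = 2009 = 31·64 + 25, so x = 25.
Check: g(25) = 17·25 + 9 = 434 = 6·64 + 50 ≡ 50 (mod 64).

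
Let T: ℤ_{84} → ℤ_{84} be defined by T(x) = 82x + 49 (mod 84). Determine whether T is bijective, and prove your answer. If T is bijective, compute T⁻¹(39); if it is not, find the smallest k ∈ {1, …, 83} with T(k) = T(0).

We have gcd(82, 84) = 2 > 1. Taking x_1 = 0 and x_2 = 42: T(0) = 49 and T(42) = 82·42 + 49 = 3493 ≡ 49 (mod 84).
So T(0) = T(42) while 0 ≠ 42, thus T is not injective, hence not bijective.
Since T is not bijective, we find the least positive k with T(k) = T(0): this means 82k ≡ 0 (mod 84), i.e. 84 ∣ 82k. Since gcd(82, 84) = 2, dividing through by 2 this holds exactly when 42 ∣ 41k, and as gcd(41, 42) = 1, exactly when 42 ∣ k.
The smallest positive such k is 42.

42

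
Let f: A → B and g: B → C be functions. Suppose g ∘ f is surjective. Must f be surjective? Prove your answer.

not surjective

No. Take A = {0, 1}, B = {0, 1, 2, 3}, C = {0}, f(a) = 0 for every a ∈ A, and g(b) = 0 for every b ∈ B.
Then g ∘ f is surjective onto {0}, but 3 ∈ B has no preimage under f, so f is not surjective.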